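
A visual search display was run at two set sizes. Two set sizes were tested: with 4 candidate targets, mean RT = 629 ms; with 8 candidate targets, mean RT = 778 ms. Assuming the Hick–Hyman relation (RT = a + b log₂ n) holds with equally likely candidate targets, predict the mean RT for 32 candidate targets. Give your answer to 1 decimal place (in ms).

With log₂ n on the abscissa the relation is linear; from the two conditions:
  b = (778 − 629) / (log₂ 8 − log₂ 4) = 149 / (3 − 2) = 149.000 ms/bit
  a = 629 − 149.000 × 2 = 331.000 ms
Then RT(32) = 331.000 + 149.000 × log₂ 32 = 331.000 + 149.000 × 5 ≈ 1076.000 ms.

1076.0 ms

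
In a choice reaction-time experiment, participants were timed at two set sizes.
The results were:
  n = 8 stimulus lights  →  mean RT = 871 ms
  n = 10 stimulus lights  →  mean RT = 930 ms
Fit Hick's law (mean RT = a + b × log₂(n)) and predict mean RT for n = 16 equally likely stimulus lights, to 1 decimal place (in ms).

With log₂ n on the abscissa the relation is linear; from the two conditions:
  b = (930 − 871) / (log₂ 10 − log₂ 8) = 59 / (3.3219 − 3) = 183.271 ms/bit
  a = 871 − 183.271 × 3 = 321.188 ms
Then RT(16) = 321.188 + 183.271 × log₂ 16 = 321.188 + 183.271 × 4 ≈ 1054.271 ms.

1054.3 ms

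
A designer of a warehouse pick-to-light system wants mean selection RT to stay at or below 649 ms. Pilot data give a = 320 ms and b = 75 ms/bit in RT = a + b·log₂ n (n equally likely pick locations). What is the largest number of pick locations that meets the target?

Set 320 + 75·log₂ n ≤ 649 → log₂ n ≤ (649 − 320)/75 = 4.3867.
So n ≤ 2^4.3867 = 20.918; the largest integer n is 20.

20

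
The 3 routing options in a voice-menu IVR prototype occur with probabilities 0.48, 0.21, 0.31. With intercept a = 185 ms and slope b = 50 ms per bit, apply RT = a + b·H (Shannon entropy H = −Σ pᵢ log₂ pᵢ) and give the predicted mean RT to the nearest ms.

Entropy contributions −pᵢ log₂ pᵢ: 0.5083, 0.4728, 0.5238; sum H = 1.5049 bits.
RT = a + bH = 185 + 50·1.5049 = 260.24 ms.

260 ms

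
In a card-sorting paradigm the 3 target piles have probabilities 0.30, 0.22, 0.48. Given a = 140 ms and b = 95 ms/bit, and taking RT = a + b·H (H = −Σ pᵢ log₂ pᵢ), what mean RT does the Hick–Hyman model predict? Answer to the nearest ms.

H = 0.30·log₂(1/0.30) + 0.22·log₂(1/0.22) + 0.48·log₂(1/0.48) = 1.5099 bits.
RT = 140 + 95 × 1.5099 = 283.44 ms.

283 ms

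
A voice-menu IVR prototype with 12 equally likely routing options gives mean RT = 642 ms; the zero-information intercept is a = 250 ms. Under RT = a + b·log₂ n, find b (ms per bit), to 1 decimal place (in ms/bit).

log₂(12) = 3.5850 bits.
b = (RT − a)/log₂ n = (642 − 250) / 3.5850 = 109.346 ms/bit.

109.3 ms/bit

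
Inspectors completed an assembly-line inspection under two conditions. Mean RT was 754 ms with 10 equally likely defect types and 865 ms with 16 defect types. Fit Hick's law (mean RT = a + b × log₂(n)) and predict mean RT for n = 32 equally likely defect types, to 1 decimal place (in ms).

Solve the two-equation system in a and b:
  b = (865 − 754) / (log₂ 16 − log₂ 10) = 111 / (4 − 3.3219) = 163.699 ms/bit
  a = 754 − 163.699 × 3.3219 = 210.202 ms
Then RT(32) = 210.202 + 163.699 × log₂ 32 = 210.202 + 163.699 × 5 ≈ 1028.699 ms.

1028.7 ms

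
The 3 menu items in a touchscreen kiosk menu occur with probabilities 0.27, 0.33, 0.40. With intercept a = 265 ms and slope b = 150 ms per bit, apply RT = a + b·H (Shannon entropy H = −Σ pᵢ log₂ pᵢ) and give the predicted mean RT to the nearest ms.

Entropy contributions −pᵢ log₂ pᵢ: 0.5100, 0.5278, 0.5288; sum H = 1.5666 bits.
RT = a + bH = 265 + 150·1.5666 = 499.99 ms.

500 ms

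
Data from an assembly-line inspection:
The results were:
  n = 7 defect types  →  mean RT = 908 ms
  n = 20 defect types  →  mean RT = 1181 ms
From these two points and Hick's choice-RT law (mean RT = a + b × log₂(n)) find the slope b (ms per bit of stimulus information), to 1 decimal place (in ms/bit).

180.2 ms/bit

b = (RT₂ − RT₁)/(log₂ n₂ − log₂ n₁) = (1181 − 908)/(4.3219 − 2.8074) = 180.249 ms/bit.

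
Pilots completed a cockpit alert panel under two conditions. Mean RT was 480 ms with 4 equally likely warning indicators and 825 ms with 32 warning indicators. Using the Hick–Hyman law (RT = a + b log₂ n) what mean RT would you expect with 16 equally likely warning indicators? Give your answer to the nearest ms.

RT is linear in log₂ n, so two points fix the line:
  b = (825 − 480) / (log₂ 32 − log₂ 4) = 345 / (5 − 2) = 115 ms/bit
  a = 480 − 115 × 2 = 250 ms
Then RT(16) = 250 + 115 × log₂ 16 = 250 + 115 × 4 ≈ 710.000 ms.

710 ms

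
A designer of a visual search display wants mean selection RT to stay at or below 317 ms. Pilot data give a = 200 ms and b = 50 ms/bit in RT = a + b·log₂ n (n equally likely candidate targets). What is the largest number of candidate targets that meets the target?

5

Information budget: (317 − 200)/50 = 2.3400 bits, so n ≤ 2^2.3400 = 5.063 → at most 5.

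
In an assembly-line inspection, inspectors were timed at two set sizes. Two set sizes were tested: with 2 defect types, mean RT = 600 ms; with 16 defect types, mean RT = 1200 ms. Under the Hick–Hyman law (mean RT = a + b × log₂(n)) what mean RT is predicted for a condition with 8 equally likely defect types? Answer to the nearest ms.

1000 ms

RT is linear in log₂ n, so two points fix the line:
  b = (1200 − 600) / (log₂ 16 − log₂ 2) = 600 / (4 − 1) = 200 ms/bit
  a = 600 − 200 × 1 = 400 ms
Then RT(8) = 400 + 200 × log₂ 8 = 400 + 200 × 3 ≈ 1000.000 ms.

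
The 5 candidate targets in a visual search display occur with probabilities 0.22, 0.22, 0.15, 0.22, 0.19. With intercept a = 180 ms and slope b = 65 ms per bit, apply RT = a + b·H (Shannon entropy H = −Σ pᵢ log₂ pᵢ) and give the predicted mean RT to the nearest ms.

330 ms

H = 0.22·log₂(1/0.22) + 0.22·log₂(1/0.22) + 0.15·log₂(1/0.15) + 0.22·log₂(1/0.22) + 0.19·log₂(1/0.19) = 2.3075 bits.
RT = 180 + 65 × 2.3075 = 329.99 ms.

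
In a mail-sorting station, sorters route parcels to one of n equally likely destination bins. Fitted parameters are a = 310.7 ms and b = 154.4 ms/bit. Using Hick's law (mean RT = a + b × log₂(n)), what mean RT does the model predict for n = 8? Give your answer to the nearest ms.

log₂(8) = 3 bits, so RT = 310.7 + 154.4 × 3 ≈ 773.900 ms.

774 ms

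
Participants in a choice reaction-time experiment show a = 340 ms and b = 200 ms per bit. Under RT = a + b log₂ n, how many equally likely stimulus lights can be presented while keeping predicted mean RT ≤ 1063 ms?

12

Information budget: (1063 − 340)/200 = 3.6150 bits, so n ≤ 2^3.6150 = 12.252 → at most 12.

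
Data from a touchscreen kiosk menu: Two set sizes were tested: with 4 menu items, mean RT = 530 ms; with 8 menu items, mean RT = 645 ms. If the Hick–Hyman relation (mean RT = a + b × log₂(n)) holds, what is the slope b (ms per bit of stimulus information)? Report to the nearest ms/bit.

115 ms/bit

b = (RT₂ − RT₁)/(log₂ n₂ − log₂ n₁) = (645 − 530)/(3 − 2) = 115 ms/bit.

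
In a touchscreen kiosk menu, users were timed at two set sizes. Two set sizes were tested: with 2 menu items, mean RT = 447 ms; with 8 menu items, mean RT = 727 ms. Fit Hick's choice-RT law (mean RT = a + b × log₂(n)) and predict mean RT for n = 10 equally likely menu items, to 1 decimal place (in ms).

With log₂ n on the abscissa the relation is linear; from the two conditions:
  b = (727 − 447) / (log₂ 8 − log₂ 2) = 280 / (3 − 1) = 140.000 ms/bit
  a = 447 − 140.000 × 1 = 307.000 ms
Then RT(10) = 307.000 + 140.000 × log₂ 10 = 307.000 + 140.000 × 3.3219 ≈ 772.070 ms.

772.1 ms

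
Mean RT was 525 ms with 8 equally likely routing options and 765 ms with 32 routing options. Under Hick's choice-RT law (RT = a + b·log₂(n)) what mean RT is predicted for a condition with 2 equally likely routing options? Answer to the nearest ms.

RT is linear in log₂ n, so two points fix the line:
  b = (765 − 525) / (log₂ 32 − log₂ 8) = 240 / (5 − 3) = 120 ms/bit
  a = 525 − 120 × 3 = 165 ms
Then RT(2) = 165 + 120 × log₂ 2 = 165 + 120 × 1 ≈ 285.000 ms.

285 ms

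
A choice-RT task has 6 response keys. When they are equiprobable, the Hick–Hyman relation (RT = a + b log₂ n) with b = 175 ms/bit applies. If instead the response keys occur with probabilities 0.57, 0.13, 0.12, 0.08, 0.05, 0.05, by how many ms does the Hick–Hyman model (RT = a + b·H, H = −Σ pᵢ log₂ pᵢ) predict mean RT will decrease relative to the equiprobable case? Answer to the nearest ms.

Equiprobable entropy H₀ = log₂ 6 = 2.5850 bits.
Skewed entropy H = −Σ pᵢ log₂ pᵢ = 1.9357 bits.
ΔRT = b·(H₀ − H) = 175 × 0.6493 = 113.63 ms.

114 ms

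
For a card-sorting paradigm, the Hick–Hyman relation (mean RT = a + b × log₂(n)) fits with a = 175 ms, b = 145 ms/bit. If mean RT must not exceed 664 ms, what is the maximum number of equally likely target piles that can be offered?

10

Set 175 + 145·log₂ n ≤ 664 → log₂ n ≤ (664 − 175)/145 = 3.3724.
So n ≤ 2^3.3724 = 10.356; the largest integer n is 10.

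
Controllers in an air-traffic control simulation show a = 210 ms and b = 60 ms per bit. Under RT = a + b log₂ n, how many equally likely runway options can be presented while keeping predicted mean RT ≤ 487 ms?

24

Set 210 + 60·log₂ n ≤ 487 → log₂ n ≤ (487 − 210)/60 = 4.6167.
So n ≤ 2^4.6167 = 24.533; the largest integer n is 24.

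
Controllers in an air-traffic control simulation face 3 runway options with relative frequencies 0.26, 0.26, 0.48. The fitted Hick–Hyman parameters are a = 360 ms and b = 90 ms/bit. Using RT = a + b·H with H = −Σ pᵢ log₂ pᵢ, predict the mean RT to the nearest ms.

497 ms

H = 0.26·log₂(1/0.26) + 0.26·log₂(1/0.26) + 0.48·log₂(1/0.48) = 1.5188 bits.
RT = 360 + 90 × 1.5188 = 496.70 ms.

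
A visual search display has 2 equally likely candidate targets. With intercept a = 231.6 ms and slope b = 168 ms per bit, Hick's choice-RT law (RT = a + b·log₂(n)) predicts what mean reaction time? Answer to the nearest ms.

log₂(2) = 1 bits, so RT = 231.6 + 168 × 1 ≈ 399.600 ms.

400 ms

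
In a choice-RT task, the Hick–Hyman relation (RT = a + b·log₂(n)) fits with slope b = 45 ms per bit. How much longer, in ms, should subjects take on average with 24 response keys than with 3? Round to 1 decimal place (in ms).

The intercept a cancels: ΔRT = b·(log₂ n₂ − log₂ n₁) = b·log₂(n₂/n₁).
log₂(24) − log₂(3) = log₂(24/3) = log₂(8) = 3.
ΔRT = 45 × 3.0000 = 135.000 ms.

135.0 ms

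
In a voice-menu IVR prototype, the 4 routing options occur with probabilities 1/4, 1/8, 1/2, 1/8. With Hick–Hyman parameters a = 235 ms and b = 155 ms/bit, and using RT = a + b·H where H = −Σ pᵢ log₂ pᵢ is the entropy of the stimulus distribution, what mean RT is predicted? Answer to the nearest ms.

H = −Σ pᵢ log₂ pᵢ = 0.25·2 + 0.125·3 + 0.5·1 + 0.125·3 = 1.750 bits.
RT = 235 + 155 × 1.750 = 506.25 ms.

506 ms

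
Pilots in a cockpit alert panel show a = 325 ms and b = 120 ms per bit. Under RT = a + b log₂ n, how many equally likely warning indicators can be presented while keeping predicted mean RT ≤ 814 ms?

16

Information budget: (814 − 325)/120 = 4.0750 bits, so n ≤ 2^4.0750 = 16.854 → at most 16.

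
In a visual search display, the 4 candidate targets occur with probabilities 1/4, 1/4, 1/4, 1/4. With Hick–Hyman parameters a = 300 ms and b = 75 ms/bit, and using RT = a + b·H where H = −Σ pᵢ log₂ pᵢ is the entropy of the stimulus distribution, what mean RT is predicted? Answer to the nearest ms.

Each term −pᵢ log₂ pᵢ: 0.25·2 + 0.25·2 + 0.25·2 + 0.25·2; summed, H = 2.000 bits.
Mean RT = a + bH = 300 + 75·2.000 = 450.00 ms.

450 ms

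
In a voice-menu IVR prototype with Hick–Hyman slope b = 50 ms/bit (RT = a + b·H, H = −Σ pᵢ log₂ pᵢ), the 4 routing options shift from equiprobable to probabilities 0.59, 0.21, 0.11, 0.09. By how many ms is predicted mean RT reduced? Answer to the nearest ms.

The RT saving is b·ΔH. Equiprobable H₀ = log₂(4) = 2.0000 bits; with the given probabilities H = 1.5849 bits.
b·(H₀ − H) = 50 × (2.0000 − 1.5849) = 20.76 ms.

21 ms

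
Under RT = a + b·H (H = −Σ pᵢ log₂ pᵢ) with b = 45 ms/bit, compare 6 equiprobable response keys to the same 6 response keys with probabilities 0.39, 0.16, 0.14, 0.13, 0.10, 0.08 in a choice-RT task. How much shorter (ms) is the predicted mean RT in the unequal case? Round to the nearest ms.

10 ms

The RT saving is b·ΔH. Equiprobable H₀ = log₂(6) = 2.5850 bits; with the given probabilities H = 2.3563 bits.
b·(H₀ − H) = 45 × (2.5850 − 2.3563) = 10.29 ms.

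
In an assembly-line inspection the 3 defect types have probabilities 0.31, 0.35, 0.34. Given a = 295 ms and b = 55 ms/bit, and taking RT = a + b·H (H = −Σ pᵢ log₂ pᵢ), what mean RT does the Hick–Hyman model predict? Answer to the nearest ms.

Entropy contributions −pᵢ log₂ pᵢ: 0.5238, 0.5301, 0.5292; sum H = 1.5831 bits.
RT = a + bH = 295 + 55·1.5831 = 382.07 ms.

382 ms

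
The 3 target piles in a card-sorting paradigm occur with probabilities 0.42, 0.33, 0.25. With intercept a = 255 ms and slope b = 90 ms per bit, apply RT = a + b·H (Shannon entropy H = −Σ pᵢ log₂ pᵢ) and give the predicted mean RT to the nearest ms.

H = 0.42·log₂(1/0.42) + 0.33·log₂(1/0.33) + 0.25·log₂(1/0.25) = 1.5535 bits.
RT = 255 + 90 × 1.5535 = 394.81 ms.

395 ms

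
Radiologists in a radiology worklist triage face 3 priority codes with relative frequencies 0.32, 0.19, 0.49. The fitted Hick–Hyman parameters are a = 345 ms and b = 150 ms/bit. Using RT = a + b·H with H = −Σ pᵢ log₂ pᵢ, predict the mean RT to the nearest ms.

H = 0.32·log₂(1/0.32) + 0.19·log₂(1/0.19) + 0.49·log₂(1/0.49) = 1.4855 bits.
RT = 345 + 150 × 1.4855 = 567.83 ms.

568 ms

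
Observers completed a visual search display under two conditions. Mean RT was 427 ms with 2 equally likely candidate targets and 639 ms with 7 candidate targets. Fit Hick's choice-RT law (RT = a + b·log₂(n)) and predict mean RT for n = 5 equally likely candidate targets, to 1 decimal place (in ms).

582.1 ms

Solve the two-equation system in a and b:
  b = (639 − 427) / (log₂ 7 − log₂ 2) = 212 / (2.8074 − 1) = 117.298 ms/bit
  a = 427 − 117.298 × 1 = 309.702 ms
Then RT(5) = 309.702 + 117.298 × log₂ 5 = 309.702 + 117.298 × 2.3219 ≈ 582.060 ms.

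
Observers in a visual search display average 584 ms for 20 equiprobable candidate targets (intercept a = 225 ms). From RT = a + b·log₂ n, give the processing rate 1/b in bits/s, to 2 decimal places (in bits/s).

12.04 bits/s

b = (584 − 225)/log₂ 20 = 359/4.3219 = 83.065 ms per bit = 0.08306 s/bit; the reciprocal is 12.039 bits/s.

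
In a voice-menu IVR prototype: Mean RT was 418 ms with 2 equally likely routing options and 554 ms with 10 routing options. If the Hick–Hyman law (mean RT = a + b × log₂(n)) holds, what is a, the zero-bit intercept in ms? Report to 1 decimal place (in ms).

359.4 ms

b = (RT₂ − RT₁)/(log₂ n₂ − log₂ n₁) = (554 − 418)/(3.3219 − 1) = 58.572 ms/bit.
Intercept: a = 418 − 58.572·log₂(2) = 359.428 ms.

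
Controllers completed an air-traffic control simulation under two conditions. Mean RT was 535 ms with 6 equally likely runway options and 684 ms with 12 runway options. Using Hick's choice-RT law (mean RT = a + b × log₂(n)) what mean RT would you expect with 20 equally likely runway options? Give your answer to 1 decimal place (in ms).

RT is linear in log₂ n, so two points fix the line:
  b = (684 − 535) / (log₂ 12 − log₂ 6) = 149 / (3.5850 − 2.5850) = 149.000 ms/bit
  a = 535 − 149.000 × 2.5850 = 149.841 ms
Then RT(20) = 149.841 + 149.000 × log₂ 20 = 149.841 + 149.000 × 4.3219 ≈ 793.808 ms.

793.8 ms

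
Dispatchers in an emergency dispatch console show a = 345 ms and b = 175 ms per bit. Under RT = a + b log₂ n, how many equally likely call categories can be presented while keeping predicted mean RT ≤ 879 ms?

8

Set 345 + 175·log₂ n ≤ 879 → log₂ n ≤ (879 − 345)/175 = 3.0514.
So n ≤ 2^3.0514 = 8.290; the largest integer n is 8.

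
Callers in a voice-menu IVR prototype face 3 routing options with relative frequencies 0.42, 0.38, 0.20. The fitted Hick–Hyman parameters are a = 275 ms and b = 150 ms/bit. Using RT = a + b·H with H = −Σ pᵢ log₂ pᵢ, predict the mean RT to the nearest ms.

H = 0.42·log₂(1/0.42) + 0.38·log₂(1/0.38) + 0.20·log₂(1/0.20) = 1.5205 bits.
RT = 275 + 150 × 1.5205 = 503.07 ms.

503 ms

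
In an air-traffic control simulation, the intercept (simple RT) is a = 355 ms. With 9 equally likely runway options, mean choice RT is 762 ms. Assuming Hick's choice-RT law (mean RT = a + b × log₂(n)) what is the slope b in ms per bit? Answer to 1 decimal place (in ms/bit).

log₂(9) = 3.1699 bits.
b = (RT − a)/log₂ n = (762 − 355) / 3.1699 = 128.394 ms/bit.

128.4 ms/bit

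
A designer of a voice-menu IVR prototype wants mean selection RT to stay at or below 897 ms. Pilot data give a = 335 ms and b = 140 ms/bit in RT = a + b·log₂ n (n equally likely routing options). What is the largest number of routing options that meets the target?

Set 335 + 140·log₂ n ≤ 897 → log₂ n ≤ (897 − 335)/140 = 4.0143.
So n ≤ 2^4.0143 = 16.159; the largest integer n is 16.

16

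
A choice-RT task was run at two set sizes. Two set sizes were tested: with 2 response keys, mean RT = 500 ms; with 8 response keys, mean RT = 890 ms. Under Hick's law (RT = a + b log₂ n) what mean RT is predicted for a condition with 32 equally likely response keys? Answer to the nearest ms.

RT is linear in log₂ n, so two points fix the line:
  b = (890 − 500) / (log₂ 8 − log₂ 2) = 390 / (3 − 1) = 195 ms/bit
  a = 500 − 195 × 1 = 305 ms
Then RT(32) = 305 + 195 × log₂ 32 = 305 + 195 × 5 ≈ 1280.000 ms.

1280 ms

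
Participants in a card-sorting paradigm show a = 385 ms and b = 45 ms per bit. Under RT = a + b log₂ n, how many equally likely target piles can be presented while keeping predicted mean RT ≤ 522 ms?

8

45·log₂ n ≤ 522 − 385 = 137, giving log₂ n ≤ 3.0444 and n ≤ 8.250. The largest whole number is 8.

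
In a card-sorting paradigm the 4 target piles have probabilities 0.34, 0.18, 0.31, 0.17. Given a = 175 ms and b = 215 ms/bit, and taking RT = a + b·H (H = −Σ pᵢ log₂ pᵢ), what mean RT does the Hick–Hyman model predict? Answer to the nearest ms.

Entropy contributions −pᵢ log₂ pᵢ: 0.5292, 0.4453, 0.5238, 0.4346; sum H = 1.9329 bits.
RT = a + bH = 175 + 215·1.9329 = 590.57 ms.

591 ms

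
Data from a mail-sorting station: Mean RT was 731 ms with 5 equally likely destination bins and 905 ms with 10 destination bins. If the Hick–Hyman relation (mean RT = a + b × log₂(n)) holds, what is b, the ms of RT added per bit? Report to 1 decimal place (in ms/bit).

174.0 ms/bit

Slope: b = (905 − 731) / (log₂ 10 − log₂ 5) = 174/1.0000 = 174.000 ms/bit.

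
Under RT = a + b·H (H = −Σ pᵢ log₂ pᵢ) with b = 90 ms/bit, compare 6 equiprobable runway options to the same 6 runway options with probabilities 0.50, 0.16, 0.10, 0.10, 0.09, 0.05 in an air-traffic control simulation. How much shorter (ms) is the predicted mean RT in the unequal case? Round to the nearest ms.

42 ms

The RT saving is b·ΔH. Equiprobable H₀ = log₂(6) = 2.5850 bits; with the given probabilities H = 2.1162 bits.
b·(H₀ − H) = 90 × (2.5850 − 2.1162) = 42.19 ms.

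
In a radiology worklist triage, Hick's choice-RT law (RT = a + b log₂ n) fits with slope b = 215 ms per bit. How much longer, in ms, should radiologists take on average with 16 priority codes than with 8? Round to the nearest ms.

215 ms

ΔRT = (a + b log₂ n₂) − (a + b log₂ n₁) = b·(log₂ n₂ − log₂ n₁).
log₂(16) − log₂(8) = log₂(16/8) = log₂(2) = 1.
ΔRT = 215 × 1.0000 = 215.000 ms.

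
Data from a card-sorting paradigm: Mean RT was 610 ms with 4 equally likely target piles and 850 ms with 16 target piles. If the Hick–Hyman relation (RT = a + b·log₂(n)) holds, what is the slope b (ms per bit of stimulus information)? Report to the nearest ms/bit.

b = (RT₂ − RT₁)/(log₂ n₂ − log₂ n₁) = (850 − 610)/(4 − 2) = 120 ms/bit.

120 ms/bit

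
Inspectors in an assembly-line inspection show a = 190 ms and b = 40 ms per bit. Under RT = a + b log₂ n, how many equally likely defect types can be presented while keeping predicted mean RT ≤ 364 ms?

Set 190 + 40·log₂ n ≤ 364 → log₂ n ≤ (364 − 190)/40 = 4.3500.
So n ≤ 2^4.3500 = 20.393; the largest integer n is 20.

20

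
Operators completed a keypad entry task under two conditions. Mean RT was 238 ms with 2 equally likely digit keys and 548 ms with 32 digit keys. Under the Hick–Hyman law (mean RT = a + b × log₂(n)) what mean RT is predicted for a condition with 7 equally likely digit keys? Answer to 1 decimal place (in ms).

Solve the two-equation system in a and b:
  b = (548 − 238) / (log₂ 32 − log₂ 2) = 310 / (5 − 1) = 77.500 ms/bit
  a = 238 − 77.500 × 1 = 160.500 ms
Then RT(7) = 160.500 + 77.500 × log₂ 7 = 160.500 + 77.500 × 2.8074 ≈ 378.070 ms.

378.1 ms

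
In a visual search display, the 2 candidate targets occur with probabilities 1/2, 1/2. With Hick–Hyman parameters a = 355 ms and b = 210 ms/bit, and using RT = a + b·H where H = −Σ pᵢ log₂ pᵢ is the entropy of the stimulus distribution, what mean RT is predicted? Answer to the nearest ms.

565 ms

H = −Σ pᵢ log₂ pᵢ = 0.5·1 + 0.5·1 = 1.000 bits.
RT = 355 + 210 × 1.000 = 565.00 ms.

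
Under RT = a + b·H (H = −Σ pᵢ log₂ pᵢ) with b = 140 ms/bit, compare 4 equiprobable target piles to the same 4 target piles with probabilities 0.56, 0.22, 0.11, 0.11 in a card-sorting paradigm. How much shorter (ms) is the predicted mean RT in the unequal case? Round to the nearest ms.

49 ms

Equiprobable entropy H₀ = log₂ 4 = 2.0000 bits.
Skewed entropy H = −Σ pᵢ log₂ pᵢ = 1.6496 bits.
ΔRT = b·(H₀ − H) = 140 × 0.3504 = 49.06 ms.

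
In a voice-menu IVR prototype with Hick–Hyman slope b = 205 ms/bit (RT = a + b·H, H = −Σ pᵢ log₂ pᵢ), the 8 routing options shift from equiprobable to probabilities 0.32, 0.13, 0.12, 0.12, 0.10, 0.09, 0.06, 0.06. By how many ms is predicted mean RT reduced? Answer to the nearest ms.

46 ms

Equiprobable entropy H₀ = log₂ 8 = 3.0000 bits.
Skewed entropy H = −Σ pᵢ log₂ pᵢ = 2.7747 bits.
ΔRT = b·(H₀ − H) = 205 × 0.2253 = 46.18 ms.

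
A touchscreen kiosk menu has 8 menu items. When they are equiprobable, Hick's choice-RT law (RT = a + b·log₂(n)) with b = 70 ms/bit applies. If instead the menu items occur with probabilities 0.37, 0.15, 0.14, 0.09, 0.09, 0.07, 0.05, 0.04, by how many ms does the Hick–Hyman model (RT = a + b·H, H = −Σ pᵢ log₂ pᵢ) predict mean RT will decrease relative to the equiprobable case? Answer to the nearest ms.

26 ms

Equiprobable entropy H₀ = log₂ 8 = 3.0000 bits.
Skewed entropy H = −Σ pᵢ log₂ pᵢ = 2.6341 bits.
ΔRT = b·(H₀ − H) = 70 × 0.3659 = 25.61 ms.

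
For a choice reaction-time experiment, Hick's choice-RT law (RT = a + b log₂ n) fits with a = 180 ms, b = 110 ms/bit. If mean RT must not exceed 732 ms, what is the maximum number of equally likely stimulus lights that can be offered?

Set 180 + 110·log₂ n ≤ 732 → log₂ n ≤ (732 − 180)/110 = 5.0182.
So n ≤ 2^5.0182 = 32.406; the largest integer n is 32.

32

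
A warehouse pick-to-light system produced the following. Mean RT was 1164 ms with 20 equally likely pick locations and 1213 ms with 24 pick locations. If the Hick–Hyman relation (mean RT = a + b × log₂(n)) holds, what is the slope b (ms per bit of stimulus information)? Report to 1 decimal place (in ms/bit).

186.3 ms/bit

b = (RT₂ − RT₁)/(log₂ n₂ − log₂ n₁) = (1213 − 1164)/(4.5850 − 4.3219) = 186.287 ms/bit.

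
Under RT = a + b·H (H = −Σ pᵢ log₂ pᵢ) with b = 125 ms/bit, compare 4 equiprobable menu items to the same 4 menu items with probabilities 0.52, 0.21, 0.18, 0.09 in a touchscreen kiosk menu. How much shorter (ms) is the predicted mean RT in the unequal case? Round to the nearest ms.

Equiprobable entropy H₀ = log₂ 4 = 2.0000 bits.
Skewed entropy H = −Σ pᵢ log₂ pᵢ = 1.7214 bits.
ΔRT = b·(H₀ − H) = 125 × 0.2786 = 34.83 ms.

35 ms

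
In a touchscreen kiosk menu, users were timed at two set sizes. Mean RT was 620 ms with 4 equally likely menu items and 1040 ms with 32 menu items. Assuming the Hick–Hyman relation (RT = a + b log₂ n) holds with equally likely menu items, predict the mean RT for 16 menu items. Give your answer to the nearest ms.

900 ms

Solve the two-equation system in a and b:
  b = (1040 − 620) / (log₂ 32 − log₂ 4) = 420 / (5 − 2) = 140 ms/bit
  a = 620 − 140 × 2 = 340 ms
Then RT(16) = 340 + 140 × log₂ 16 = 340 + 140 × 4 ≈ 900.000 ms.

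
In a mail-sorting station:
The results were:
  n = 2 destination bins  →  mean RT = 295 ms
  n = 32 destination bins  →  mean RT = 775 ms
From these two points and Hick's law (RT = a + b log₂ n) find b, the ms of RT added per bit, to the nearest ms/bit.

Slope: b = (775 − 295) / (log₂ 32 − log₂ 2) = 480/4.0000 = 120 ms/bit.

120 ms/bit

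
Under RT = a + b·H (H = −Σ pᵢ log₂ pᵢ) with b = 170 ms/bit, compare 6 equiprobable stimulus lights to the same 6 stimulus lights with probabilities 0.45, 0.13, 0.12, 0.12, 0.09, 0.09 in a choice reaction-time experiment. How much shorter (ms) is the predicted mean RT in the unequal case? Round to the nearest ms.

The RT saving is b·ΔH. Equiprobable H₀ = log₂(6) = 2.5850 bits; with the given probabilities H = 2.2605 bits.
b·(H₀ − H) = 170 × (2.5850 − 2.2605) = 55.16 ms.

55 ms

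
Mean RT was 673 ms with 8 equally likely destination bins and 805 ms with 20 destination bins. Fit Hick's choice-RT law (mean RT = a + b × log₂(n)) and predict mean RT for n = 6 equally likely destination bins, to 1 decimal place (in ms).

631.6 ms

Fit slope and intercept:
  b = (805 − 673) / (log₂ 20 − log₂ 8) = 132 / (4.3219 − 3) = 99.854 ms/bit
  a = 673 − 99.854 × 3 = 373.438 ms
Then RT(6) = 373.438 + 99.854 × log₂ 6 = 373.438 + 99.854 × 2.5850 ≈ 631.557 ms.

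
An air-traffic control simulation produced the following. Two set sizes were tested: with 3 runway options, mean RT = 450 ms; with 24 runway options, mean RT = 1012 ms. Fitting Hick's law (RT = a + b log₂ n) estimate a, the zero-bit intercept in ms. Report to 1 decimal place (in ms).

Slope: b = (1012 − 450) / (log₂ 24 − log₂ 3) = 562/3.0000 = 187.333 ms/bit.
a = RT₁ − b·log₂ n₁ = 450 − 187.333 × 1.5850 = 153.084 ms.

153.1 ms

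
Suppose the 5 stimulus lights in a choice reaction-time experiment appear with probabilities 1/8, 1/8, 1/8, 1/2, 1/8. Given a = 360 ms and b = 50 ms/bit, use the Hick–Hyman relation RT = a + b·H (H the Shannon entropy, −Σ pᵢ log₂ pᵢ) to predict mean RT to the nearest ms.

460 ms

Each term −pᵢ log₂ pᵢ: 0.125·3 + 0.125·3 + 0.125·3 + 0.5·1 + 0.125·3; summed, H = 2.000 bits.
Mean RT = a + bH = 360 + 50·2.000 = 460.00 ms.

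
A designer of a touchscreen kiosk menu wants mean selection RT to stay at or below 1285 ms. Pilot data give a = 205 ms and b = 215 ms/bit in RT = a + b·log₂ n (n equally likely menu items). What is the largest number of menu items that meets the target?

32

215·log₂ n ≤ 1285 − 205 = 1080, giving log₂ n ≤ 5.0233 and n ≤ 32.520. The largest whole number is 32.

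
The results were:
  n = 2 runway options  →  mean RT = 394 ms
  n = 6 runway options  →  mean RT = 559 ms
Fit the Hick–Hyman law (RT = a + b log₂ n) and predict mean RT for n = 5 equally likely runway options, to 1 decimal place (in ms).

531.6 ms

With log₂ n on the abscissa the relation is linear; from the two conditions:
  b = (559 − 394) / (log₂ 6 − log₂ 2) = 165 / (2.5850 − 1) = 104.103 ms/bit
  a = 394 − 104.103 × 1 = 289.897 ms
Then RT(5) = 289.897 + 104.103 × log₂ 5 = 289.897 + 104.103 × 2.3219 ≈ 531.617 ms.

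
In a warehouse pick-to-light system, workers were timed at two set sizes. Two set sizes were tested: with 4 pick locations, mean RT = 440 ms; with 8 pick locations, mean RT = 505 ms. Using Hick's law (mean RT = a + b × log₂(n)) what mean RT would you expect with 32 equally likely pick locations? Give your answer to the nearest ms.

With log₂ n on the abscissa the relation is linear; from the two conditions:
  b = (505 − 440) / (log₂ 8 − log₂ 4) = 65 / (3 − 2) = 65 ms/bit
  a = 440 − 65 × 2 = 310 ms
Then RT(32) = 310 + 65 × log₂ 32 = 310 + 65 × 5 ≈ 635.000 ms.

635 ms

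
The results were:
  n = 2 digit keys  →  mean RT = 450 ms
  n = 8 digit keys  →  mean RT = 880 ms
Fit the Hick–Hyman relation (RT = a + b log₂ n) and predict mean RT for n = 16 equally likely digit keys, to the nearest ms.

1095 ms

Fit slope and intercept:
  b = (880 − 450) / (log₂ 8 − log₂ 2) = 430 / (3 − 1) = 215 ms/bit
  a = 450 − 215 × 1 = 235 ms
Then RT(16) = 235 + 215 × log₂ 16 = 235 + 215 × 4 ≈ 1095.000 ms.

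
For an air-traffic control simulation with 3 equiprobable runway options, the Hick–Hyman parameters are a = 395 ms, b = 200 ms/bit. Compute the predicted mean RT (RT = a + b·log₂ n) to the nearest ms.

712 ms

log₂(3) = 1.5850 bits, so RT = 395 + 200 × 1.5850 ≈ 711.993 ms.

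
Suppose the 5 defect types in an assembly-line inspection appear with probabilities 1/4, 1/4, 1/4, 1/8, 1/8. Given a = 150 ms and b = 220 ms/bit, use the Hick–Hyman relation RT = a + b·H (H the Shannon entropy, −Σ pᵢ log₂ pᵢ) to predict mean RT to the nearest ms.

H = −Σ pᵢ log₂ pᵢ = 0.25·2 + 0.25·2 + 0.25·2 + 0.125·3 + 0.125·3 = 2.250 bits.
RT = 150 + 220 × 2.250 = 645.00 ms.

645 ms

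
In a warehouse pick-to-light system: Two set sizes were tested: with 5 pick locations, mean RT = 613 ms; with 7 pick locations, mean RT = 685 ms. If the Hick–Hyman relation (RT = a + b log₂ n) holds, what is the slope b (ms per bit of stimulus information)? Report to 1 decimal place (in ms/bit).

Slope: b = (685 − 613) / (log₂ 7 − log₂ 5) = 72/0.4854 = 148.323 ms/bit.

148.3 ms/bit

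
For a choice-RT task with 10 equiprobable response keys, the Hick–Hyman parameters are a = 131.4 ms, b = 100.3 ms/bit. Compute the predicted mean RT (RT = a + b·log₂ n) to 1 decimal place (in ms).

log₂(10) = 3.3219 bits, so RT = 131.4 + 100.3 × 3.3219 ≈ 464.589 ms.

464.6 ms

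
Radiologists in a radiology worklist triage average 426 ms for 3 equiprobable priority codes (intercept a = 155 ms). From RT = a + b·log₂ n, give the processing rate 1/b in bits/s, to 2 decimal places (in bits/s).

Choice component = 426 − 155 = 271 ms over log₂(3) = 1.5850 bits.
b = 271 / 1.5850 = 170.982 ms/bit, so 1/b = 5.849 bits/s.

5.85 bits/s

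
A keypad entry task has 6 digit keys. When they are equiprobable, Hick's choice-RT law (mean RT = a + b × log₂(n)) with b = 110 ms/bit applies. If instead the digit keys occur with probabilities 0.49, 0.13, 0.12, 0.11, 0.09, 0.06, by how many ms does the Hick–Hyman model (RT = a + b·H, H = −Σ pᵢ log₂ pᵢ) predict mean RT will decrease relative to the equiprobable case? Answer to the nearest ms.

47 ms

The RT saving is b·ΔH. Equiprobable H₀ = log₂(6) = 2.5850 bits; with the given probabilities H = 2.1605 bits.
b·(H₀ − H) = 110 × (2.5850 − 2.1605) = 46.69 ms.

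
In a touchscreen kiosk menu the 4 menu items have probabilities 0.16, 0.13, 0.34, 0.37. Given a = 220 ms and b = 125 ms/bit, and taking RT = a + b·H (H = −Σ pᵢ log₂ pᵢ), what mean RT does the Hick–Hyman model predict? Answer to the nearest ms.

Entropy contributions −pᵢ log₂ pᵢ: 0.4230, 0.3826, 0.5292, 0.5307; sum H = 1.8656 bits.
RT = a + bH = 220 + 125·1.8656 = 453.20 ms.

453 ms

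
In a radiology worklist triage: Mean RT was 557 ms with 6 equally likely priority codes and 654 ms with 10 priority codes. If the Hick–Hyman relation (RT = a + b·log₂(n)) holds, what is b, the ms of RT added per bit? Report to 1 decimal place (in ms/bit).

The slope on a log₂ axis is (654 − 557) / (3.3219 − 2.5850) = 131.621 ms/bit.

131.6 ms/bit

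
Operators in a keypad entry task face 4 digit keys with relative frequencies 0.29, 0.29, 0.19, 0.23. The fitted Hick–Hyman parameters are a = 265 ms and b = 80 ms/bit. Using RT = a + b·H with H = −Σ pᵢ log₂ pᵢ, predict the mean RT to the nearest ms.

423 ms

Entropy contributions −pᵢ log₂ pᵢ: 0.5179, 0.5179, 0.4552, 0.4877; sum H = 1.9787 bits.
RT = a + bH = 265 + 80·1.9787 = 423.30 ms.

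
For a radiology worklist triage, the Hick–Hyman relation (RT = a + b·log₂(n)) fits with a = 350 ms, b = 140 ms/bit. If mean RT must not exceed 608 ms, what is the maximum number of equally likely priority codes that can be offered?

140·log₂ n ≤ 608 − 350 = 258, giving log₂ n ≤ 1.8429 and n ≤ 3.587. The largest whole number is 3.

3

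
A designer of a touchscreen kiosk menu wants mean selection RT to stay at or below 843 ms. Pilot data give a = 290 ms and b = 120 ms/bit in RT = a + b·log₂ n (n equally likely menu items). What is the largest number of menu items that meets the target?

24

Information budget: (843 − 290)/120 = 4.6083 bits, so n ≤ 2^4.6083 = 24.392 → at most 24.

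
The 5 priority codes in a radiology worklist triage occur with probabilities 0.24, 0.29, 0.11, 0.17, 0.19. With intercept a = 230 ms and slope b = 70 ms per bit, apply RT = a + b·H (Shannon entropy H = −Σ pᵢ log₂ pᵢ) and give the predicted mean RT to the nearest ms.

H = 0.24·log₂(1/0.24) + 0.29·log₂(1/0.29) + 0.11·log₂(1/0.11) + 0.17·log₂(1/0.17) + 0.19·log₂(1/0.19) = 2.2521 bits.
RT = 230 + 70 × 2.2521 = 387.65 ms.

388 ms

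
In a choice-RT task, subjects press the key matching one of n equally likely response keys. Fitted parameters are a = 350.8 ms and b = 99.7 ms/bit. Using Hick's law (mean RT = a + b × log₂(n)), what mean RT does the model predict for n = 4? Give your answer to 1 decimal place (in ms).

log₂(4) = 2 bits, so RT = 350.8 + 99.7 × 2 ≈ 550.200 ms.

550.2 ms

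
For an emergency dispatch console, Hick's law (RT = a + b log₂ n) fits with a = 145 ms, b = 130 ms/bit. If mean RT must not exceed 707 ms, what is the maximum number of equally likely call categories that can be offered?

130·log₂ n ≤ 707 − 145 = 562, giving log₂ n ≤ 4.3231 and n ≤ 20.016. The largest whole number is 20.

20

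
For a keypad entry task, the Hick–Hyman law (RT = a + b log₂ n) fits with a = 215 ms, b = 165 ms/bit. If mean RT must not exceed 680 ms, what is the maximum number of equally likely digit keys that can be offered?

165·log₂ n ≤ 680 − 215 = 465, giving log₂ n ≤ 2.8182 and n ≤ 7.053. The largest whole number is 7.

7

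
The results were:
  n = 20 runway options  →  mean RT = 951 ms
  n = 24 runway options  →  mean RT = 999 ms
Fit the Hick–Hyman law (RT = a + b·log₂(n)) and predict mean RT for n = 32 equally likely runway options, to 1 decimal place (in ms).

With log₂ n on the abscissa the relation is linear; from the two conditions:
  b = (999 − 951) / (log₂ 24 − log₂ 20) = 48 / (4.5850 − 4.3219) = 182.486 ms/bit
  a = 951 − 182.486 × 4.3219 = 162.310 ms
Then RT(32) = 162.310 + 182.486 × log₂ 32 = 162.310 + 182.486 × 5 ≈ 1074.738 ms.

1074.7 ms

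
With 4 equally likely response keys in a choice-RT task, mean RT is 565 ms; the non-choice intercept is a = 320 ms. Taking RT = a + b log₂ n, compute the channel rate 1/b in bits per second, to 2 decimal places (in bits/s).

8.16 bits/s

Choice component = 565 − 320 = 245 ms over log₂(4) = 2 bits.
b = 245 / 2 = 122.500 ms/bit, so 1/b = 8.163 bits/s.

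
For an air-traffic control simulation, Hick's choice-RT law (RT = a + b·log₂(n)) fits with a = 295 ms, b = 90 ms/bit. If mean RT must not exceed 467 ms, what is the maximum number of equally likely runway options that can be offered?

3

Set 295 + 90·log₂ n ≤ 467 → log₂ n ≤ (467 − 295)/90 = 1.9111.
So n ≤ 2^1.9111 = 3.761; the largest integer n is 3.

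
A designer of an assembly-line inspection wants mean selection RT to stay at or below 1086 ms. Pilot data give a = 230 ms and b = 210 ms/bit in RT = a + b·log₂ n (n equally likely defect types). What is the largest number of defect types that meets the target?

210·log₂ n ≤ 1086 − 230 = 856, giving log₂ n ≤ 4.0762 and n ≤ 16.868. The largest whole number is 16.

16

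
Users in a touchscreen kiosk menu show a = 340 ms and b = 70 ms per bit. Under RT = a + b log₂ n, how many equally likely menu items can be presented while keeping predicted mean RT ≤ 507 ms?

Set 340 + 70·log₂ n ≤ 507 → log₂ n ≤ (507 − 340)/70 = 2.3857.
So n ≤ 2^2.3857 = 5.226; the largest integer n is 5.

5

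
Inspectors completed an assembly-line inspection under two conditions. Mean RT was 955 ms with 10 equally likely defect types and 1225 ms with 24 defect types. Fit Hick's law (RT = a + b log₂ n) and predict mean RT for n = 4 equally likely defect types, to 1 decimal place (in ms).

With log₂ n on the abscissa the relation is linear; from the two conditions:
  b = (1225 − 955) / (log₂ 24 − log₂ 10) = 270 / (4.5850 − 3.3219) = 213.771 ms/bit
  a = 955 − 213.771 × 3.3219 = 244.868 ms
Then RT(4) = 244.868 + 213.771 × log₂ 4 = 244.868 + 213.771 × 2 ≈ 672.410 ms.

672.4 ms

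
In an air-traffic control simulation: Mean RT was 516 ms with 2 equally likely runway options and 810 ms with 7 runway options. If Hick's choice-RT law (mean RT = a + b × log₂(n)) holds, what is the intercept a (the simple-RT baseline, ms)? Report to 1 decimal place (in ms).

353.3 ms

The slope on a log₂ axis is (810 − 516) / (2.8074 − 1) = 162.669 ms/bit.
a = RT₁ − b·log₂ n₁ = 516 − 162.669 × 1 = 353.331 ms.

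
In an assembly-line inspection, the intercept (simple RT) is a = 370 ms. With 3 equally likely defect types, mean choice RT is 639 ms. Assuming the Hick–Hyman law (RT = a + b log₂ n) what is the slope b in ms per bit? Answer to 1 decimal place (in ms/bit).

b = (639 − 370) / log₂(3) = 269 / 1.5850 = 169.720 ms/bit.

169.7 ms/bit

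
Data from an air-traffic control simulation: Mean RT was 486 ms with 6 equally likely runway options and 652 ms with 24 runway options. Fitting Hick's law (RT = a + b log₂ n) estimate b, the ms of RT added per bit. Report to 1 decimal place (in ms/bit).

83.0 ms/bit

Slope: b = (652 − 486) / (log₂ 24 − log₂ 6) = 166/2.0000 = 83.000 ms/bit.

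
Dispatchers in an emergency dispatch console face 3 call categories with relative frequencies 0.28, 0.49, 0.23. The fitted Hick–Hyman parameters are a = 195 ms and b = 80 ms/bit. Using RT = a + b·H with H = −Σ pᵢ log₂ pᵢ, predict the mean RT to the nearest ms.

315 ms

H = 0.28·log₂(1/0.28) + 0.49·log₂(1/0.49) + 0.23·log₂(1/0.23) = 1.5062 bits.
RT = 195 + 80 × 1.5062 = 315.49 ms.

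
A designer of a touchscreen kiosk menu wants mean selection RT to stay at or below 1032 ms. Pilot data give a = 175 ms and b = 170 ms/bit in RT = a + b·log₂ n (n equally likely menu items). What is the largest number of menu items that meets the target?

170·log₂ n ≤ 1032 − 175 = 857, giving log₂ n ≤ 5.0412 and n ≤ 32.926. The largest whole number is 32.

32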